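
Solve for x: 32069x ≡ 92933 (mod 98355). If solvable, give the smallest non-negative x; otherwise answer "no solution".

71347

First find gcd(32069, 98355):
98355 = 3*32069 + 2148
32069 = 14*2148 + 1997
2148 = 1*1997 + 151
1997 = 13*151 + 34
151 = 4*34 + 15
34 = 2*15 + 4
15 = 3*4 + 3
4 = 1*3 + 1
3 = 3*1 + 0
gcd = 1, so a unique solution mod 98355 exists.
Back-substitute for the Bézout coefficients:
1 = 4 − 3
1 = −15 + 4·4
1 = 4·34 − 9·15
1 = −9·151 + 40·34
1 = 40·1997 − 529·151
1 = −529·2148 + 569·1997
1 = 569·32069 − 8495·2148
1 = −8495·98355 + 26054·32069
So 32069·(26054) ≡ 1 (mod 98355), giving 32069⁻¹ ≡ 26054.
x ≡ 32069⁻¹·92933 ≡ 26054·92933 ≡ 71347 (mod 98355).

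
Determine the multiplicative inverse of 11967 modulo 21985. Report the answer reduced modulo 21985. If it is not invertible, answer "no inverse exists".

Apply the Euclidean algorithm to 21985 and 11967:
21985 = 1*11967 + 10018
11967 = 1*10018 + 1949
10018 = 5*1949 + 273
1949 = 7*273 + 38
273 = 7*38 + 7
38 = 5*7 + 3
7 = 2*3 + 1
3 = 3*1 + 0
gcd = 1, so the inverse exists. Back-substitute:
1 = 7 − 2·3
1 = −2·38 + 11·7
1 = 11·273 − 79·38
1 = −79·1949 + 564·273
1 = 564·10018 − 2899·1949
1 = −2899·11967 + 3463·10018
1 = 3463·21985 − 6362·11967
Thus 11967·(-6362) ≡ 1 (mod 21985); reducing, -6362 mod 21985 = 15623.

15623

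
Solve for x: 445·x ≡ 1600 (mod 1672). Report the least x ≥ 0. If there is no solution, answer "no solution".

First find gcd(445, 1672):
1672 = 3×445 + 337
445 = 1×337 + 108
337 = 3×108 + 13
108 = 8×13 + 4
13 = 3×4 + 1
4 = 4×1 + 0
gcd = 1, so a unique solution mod 1672 exists.
Back-substitute for the Bézout coefficients:
1 = 13 − 3·4
1 = −3·108 + 25·13
1 = 25·337 − 78·108
1 = −78·445 + 103·337
1 = 103·1672 − 387·445
So 445·(-387) ≡ 1 (mod 1672), giving 445⁻¹ ≡ 1285.
x ≡ 445⁻¹·1600 ≡ 1285·1600 ≡ 1112 (mod 1672).

1112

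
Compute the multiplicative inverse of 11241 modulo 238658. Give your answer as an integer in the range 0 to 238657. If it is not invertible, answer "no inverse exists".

56517

Run Euclid on (238658, 11241):
238658 = 21×11241 + 2597
11241 = 4×2597 + 853
2597 = 3×853 + 38
853 = 22×38 + 17
38 = 2×17 + 4
17 = 4×4 + 1
4 = 4×1 + 0
Since gcd(11241, 238658) = 1, back-substitute to write 1 as a combination:
1 = 17 − 4·4
1 = −4·38 + 9·17
1 = 9·853 − 202·38
1 = −202·2597 + 615·853
1 = 615·11241 − 2662·2597
1 = −2662·238658 + 56517·11241
So 11241·56517 ≡ 1 (mod 238658).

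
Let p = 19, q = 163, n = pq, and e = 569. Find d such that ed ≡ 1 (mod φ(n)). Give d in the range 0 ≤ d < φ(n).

φ(n) = (p−1)(q−1) = 18·162 = 2916.
Need d with 569·d ≡ 1 (mod 2916). Apply the extended Euclidean algorithm:
2916 = 5·569 + 71
569 = 8·71 + 1
71 = 71·1 + 0
Back-substitute:
1 = 569 − 8·71
1 = −8·2916 + 41·569
So 569·41 ≡ 1 (mod 2916), hence d = 41.

41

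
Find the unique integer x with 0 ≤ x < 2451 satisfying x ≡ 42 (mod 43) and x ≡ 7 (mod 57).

Write x = 42 + 43·k. Then 43·k ≡ 7 − 42 ≡ 22 (mod 57).
Need 43⁻¹ mod 57. Extended Euclid on (57, 43):
57 = 1×43 + 14
43 = 3×14 + 1
14 = 14×1 + 0
Back-substitute:
1 = 43 − 3·14
1 = −3·57 + 4·43
43⁻¹ ≡ 4 (mod 57), so k ≡ 4·22 ≡ 31 (mod 57).
x = 42 + 43·31 = 1375.

1375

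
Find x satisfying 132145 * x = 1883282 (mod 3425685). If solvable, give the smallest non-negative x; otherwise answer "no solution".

gcd(132145, 3425685):
3425685 = 25·132145 + 122060
132145 = 1·122060 + 10085
122060 = 12·10085 + 1040
10085 = 9·1040 + 725
1040 = 1·725 + 315
725 = 2·315 + 95
315 = 3·95 + 30
95 = 3·30 + 5
30 = 6·5 + 0
gcd = 5, but 5 ∤ 1883282, so the congruence has no solution.

no solution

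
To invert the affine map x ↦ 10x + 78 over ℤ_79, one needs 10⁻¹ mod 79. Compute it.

Extended Euclidean algorithm:
79 = 7×10 + 9
10 = 1×9 + 1
9 = 9×1 + 0
The gcd is 1. Working backward:
1 = 10 − 9
1 = −79 + 8·10
So 10·8 ≡ 1 (mod 79).

8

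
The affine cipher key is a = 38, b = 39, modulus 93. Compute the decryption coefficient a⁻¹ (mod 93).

Apply the Euclidean algorithm to 93 and 38:
93 = 2*38 + 17
38 = 2*17 + 4
17 = 4*4 + 1
4 = 4*1 + 0
gcd = 1, so the inverse exists. Back-substitute:
1 = 17 − 4·4
1 = −4·38 + 9·17
1 = 9·93 − 22·38
So 38·(-22) ≡ 1 (mod 93), and -22 ≡ 71 (mod 93).

71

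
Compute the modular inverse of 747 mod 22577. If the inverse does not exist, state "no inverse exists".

Extended Euclidean algorithm:
22577 = 30*747 + 167
747 = 4*167 + 79
167 = 2*79 + 9
79 = 8*9 + 7
9 = 1*7 + 2
7 = 3*2 + 1
2 = 2*1 + 0
gcd = 1, so the inverse exists. Back-substitute:
1 = 7 − 3·2
1 = −3·9 + 4·7
1 = 4·79 − 35·9
1 = −35·167 + 74·79
1 = 74·747 − 331·167
1 = −331·22577 + 10004·747
So 747·10004 ≡ 1 (mod 22577).

10004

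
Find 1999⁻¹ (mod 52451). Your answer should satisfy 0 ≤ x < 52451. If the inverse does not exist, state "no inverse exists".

35737

Apply the Euclidean algorithm to 52451 and 1999:
52451 = 26·1999 + 477
1999 = 4·477 + 91
477 = 5·91 + 22
91 = 4·22 + 3
22 = 7·3 + 1
3 = 3·1 + 0
gcd = 1, so the inverse exists. Back-substitute:
1 = 22 − 7·3
1 = −7·91 + 29·22
1 = 29·477 − 152·91
1 = −152·1999 + 637·477
1 = 637·52451 − 16714·1999
So 1999·(-16714) ≡ 1 (mod 52451), and -16714 ≡ 35737 (mod 52451).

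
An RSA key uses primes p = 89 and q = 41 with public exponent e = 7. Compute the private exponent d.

503

φ(n) = (p−1)(q−1) = 88·40 = 3520.
Need d with 7·d ≡ 1 (mod 3520). Apply the extended Euclidean algorithm:
3520 = 502*7 + 6
7 = 1*6 + 1
6 = 6*1 + 0
Back-substitute:
1 = 7 − 6
1 = −3520 + 503·7
So 7·503 ≡ 1 (mod 3520), hence d = 503.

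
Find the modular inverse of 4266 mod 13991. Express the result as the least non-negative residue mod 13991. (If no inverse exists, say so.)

10590

gcd(13991, 4266) by repeated division:
13991 = 3×4266 + 1193
4266 = 3×1193 + 687
1193 = 1×687 + 506
687 = 1×506 + 181
506 = 2×181 + 144
181 = 1×144 + 37
144 = 3×37 + 33
37 = 1×33 + 4
33 = 8×4 + 1
4 = 4×1 + 0
gcd = 1, so the inverse exists. Back-substitute:
1 = 33 − 8·4
1 = −8·37 + 9·33
1 = 9·144 − 35·37
1 = −35·181 + 44·144
1 = 44·506 − 123·181
1 = −123·687 + 167·506
1 = 167·1193 − 290·687
1 = −290·4266 + 1037·1193
1 = 1037·13991 − 3401·4266
Hence 4266⁻¹ ≡ -3401 ≡ 10590 (mod 13991).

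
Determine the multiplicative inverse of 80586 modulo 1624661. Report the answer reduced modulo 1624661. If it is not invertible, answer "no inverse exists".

Apply the Euclidean algorithm to 1624661 and 80586:
1624661 = 20×80586 + 12941
80586 = 6×12941 + 2940
12941 = 4×2940 + 1181
2940 = 2×1181 + 578
1181 = 2×578 + 25
578 = 23×25 + 3
25 = 8×3 + 1
3 = 3×1 + 0
gcd = 1, so the inverse exists. Back-substitute:
1 = 25 − 8·3
1 = −8·578 + 185·25
1 = 185·1181 − 378·578
1 = −378·2940 + 941·1181
1 = 941·12941 − 4142·2940
1 = −4142·80586 + 25793·12941
1 = 25793·1624661 − 520002·80586
Thus 80586·(-520002) ≡ 1 (mod 1624661); reducing, -520002 mod 1624661 = 1104659.

1104659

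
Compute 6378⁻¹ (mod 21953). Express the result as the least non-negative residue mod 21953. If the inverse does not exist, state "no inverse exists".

gcd(21953, 6378) by repeated division:
21953 = 3×6378 + 2819
6378 = 2×2819 + 740
2819 = 3×740 + 599
740 = 1×599 + 141
599 = 4×141 + 35
141 = 4×35 + 1
35 = 35×1 + 0
gcd = 1, so the inverse exists. Back-substitute:
1 = 141 − 4·35
1 = −4·599 + 17·141
1 = 17·740 − 21·599
1 = −21·2819 + 80·740
1 = 80·6378 − 181·2819
1 = −181·21953 + 623·6378
So 6378·623 ≡ 1 (mod 21953).

623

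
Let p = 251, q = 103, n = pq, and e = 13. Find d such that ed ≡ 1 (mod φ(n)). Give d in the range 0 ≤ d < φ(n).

φ(n) = (p−1)(q−1) = 250·102 = 25500.
Need d with 13·d ≡ 1 (mod 25500). Apply the extended Euclidean algorithm:
25500 = 1961*13 + 7
13 = 1*7 + 6
7 = 1*6 + 1
6 = 6*1 + 0
Back-substitute:
1 = 7 − 6
1 = −13 + 2·7
1 = 2·25500 − 3923·13
So 13·(-3923) ≡ 1 (mod 25500), hence d ≡ -3923 ≡ 21577 (mod 25500).

21577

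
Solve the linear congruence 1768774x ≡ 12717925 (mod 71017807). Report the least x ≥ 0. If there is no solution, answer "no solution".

gcd(1768774, 71017807):
71017807 = 40·1768774 + 266847
1768774 = 6·266847 + 167692
266847 = 1·167692 + 99155
167692 = 1·99155 + 68537
99155 = 1·68537 + 30618
68537 = 2·30618 + 7301
30618 = 4·7301 + 1414
7301 = 5·1414 + 231
1414 = 6·231 + 28
231 = 8·28 + 7
28 = 4·7 + 0
gcd = 7, but 7 ∤ 12717925, so the congruence has no solution.

no solution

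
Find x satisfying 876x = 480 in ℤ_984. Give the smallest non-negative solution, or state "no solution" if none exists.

32

First find gcd(876, 984):
984 = 1*876 + 108
876 = 8*108 + 12
108 = 9*12 + 0
gcd = 12 and 12 | 480, so solutions exist. Divide through by 12: 73x ≡ 40 (mod 82).
Now find 73⁻¹ mod 82:
82 = 1·73 + 9
73 = 8·9 + 1
9 = 9·1 + 0
Back-substitute:
1 = 73 − 8·9
1 = −8·82 + 9·73
So 73⁻¹ ≡ 9 (mod 82).
Then x ≡ 9·40 ≡ 32 (mod 82); the smallest non-negative solution is x = 32.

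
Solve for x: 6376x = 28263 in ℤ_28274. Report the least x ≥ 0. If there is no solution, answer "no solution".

gcd(6376, 28274):
28274 = 4·6376 + 2770
6376 = 2·2770 + 836
2770 = 3·836 + 262
836 = 3·262 + 50
262 = 5·50 + 12
50 = 4·12 + 2
12 = 6·2 + 0
gcd = 2, but 2 ∤ 28263, so the congruence has no solution.

no solution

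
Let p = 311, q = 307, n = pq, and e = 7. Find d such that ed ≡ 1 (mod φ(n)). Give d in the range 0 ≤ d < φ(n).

27103

φ(n) = (p−1)(q−1) = 310·306 = 94860.
Need d with 7·d ≡ 1 (mod 94860). Apply the extended Euclidean algorithm:
94860 = 13551·7 + 3
7 = 2·3 + 1
3 = 3·1 + 0
Back-substitute:
1 = 7 − 2·3
1 = −2·94860 + 27103·7
So 7·27103 ≡ 1 (mod 94860), hence d = 27103.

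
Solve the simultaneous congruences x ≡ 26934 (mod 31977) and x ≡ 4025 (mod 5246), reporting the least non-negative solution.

13297389

Write x = 26934 + 31977·k. Then 31977·k ≡ 4025 − 26934 ≡ 3321 (mod 5246).
Need 31977⁻¹ mod 5246. Extended Euclid on (5246, 501):
5246 = 10*501 + 236
501 = 2*236 + 29
236 = 8*29 + 4
29 = 7*4 + 1
4 = 4*1 + 0
Back-substitute:
1 = 29 − 7·4
1 = −7·236 + 57·29
1 = 57·501 − 121·236
1 = −121·5246 + 1267·501
31977⁻¹ ≡ 1267 (mod 5246), so k ≡ 1267·3321 ≡ 415 (mod 5246).
x = 26934 + 31977·415 = 13297389.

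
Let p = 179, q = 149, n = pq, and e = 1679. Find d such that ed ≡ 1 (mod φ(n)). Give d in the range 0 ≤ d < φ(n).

10183

φ(n) = (p−1)(q−1) = 178·148 = 26344.
Need d with 1679·d ≡ 1 (mod 26344). Apply the extended Euclidean algorithm:
26344 = 15×1679 + 1159
1679 = 1×1159 + 520
1159 = 2×520 + 119
520 = 4×119 + 44
119 = 2×44 + 31
44 = 1×31 + 13
31 = 2×13 + 5
13 = 2×5 + 3
5 = 1×3 + 2
3 = 1×2 + 1
2 = 2×1 + 0
Back-substitute:
1 = 3 − 2
1 = −5 + 2·3
1 = 2·13 − 5·5
1 = −5·31 + 12·13
1 = 12·44 − 17·31
1 = −17·119 + 46·44
1 = 46·520 − 201·119
1 = −201·1159 + 448·520
1 = 448·1679 − 649·1159
1 = −649·26344 + 10183·1679
So 1679·10183 ≡ 1 (mod 26344), hence d = 10183.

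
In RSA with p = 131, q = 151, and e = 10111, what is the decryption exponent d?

12991

φ(n) = (p−1)(q−1) = 130·150 = 19500.
Need d with 10111·d ≡ 1 (mod 19500). Apply the extended Euclidean algorithm:
19500 = 1*10111 + 9389
10111 = 1*9389 + 722
9389 = 13*722 + 3
722 = 240*3 + 2
3 = 1*2 + 1
2 = 2*1 + 0
Back-substitute:
1 = 3 − 2
1 = −722 + 241·3
1 = 241·9389 − 3134·722
1 = −3134·10111 + 3375·9389
1 = 3375·19500 − 6509·10111
So 10111·(-6509) ≡ 1 (mod 19500), hence d ≡ -6509 ≡ 12991 (mod 19500).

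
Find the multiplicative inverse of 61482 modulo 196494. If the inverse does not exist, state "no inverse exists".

no inverse exists

Euclidean algorithm on 196494, 61482:
196494 = 3·61482 + 12048
61482 = 5·12048 + 1242
12048 = 9·1242 + 870
1242 = 1·870 + 372
870 = 2·372 + 126
372 = 2·126 + 120
126 = 1·120 + 6
120 = 20·6 + 0
The gcd is 6, not 1, hence no inverse exists.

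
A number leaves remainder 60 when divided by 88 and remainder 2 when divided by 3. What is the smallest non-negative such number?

Write x = 60 + 88·k. Then 88·k ≡ 2 − 60 ≡ 2 (mod 3).
Need 88⁻¹ mod 3. Extended Euclid on (3, 1):
3 = 3*1 + 0
88⁻¹ ≡ 1 (mod 3), so k ≡ 1·2 ≡ 2 (mod 3).
x = 60 + 88·2 = 236.

236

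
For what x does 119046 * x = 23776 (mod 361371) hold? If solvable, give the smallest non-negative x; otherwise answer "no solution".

gcd(119046, 361371):
361371 = 3·119046 + 4233
119046 = 28·4233 + 522
4233 = 8·522 + 57
522 = 9·57 + 9
57 = 6·9 + 3
9 = 3·3 + 0
gcd = 3, but 3 ∤ 23776, so the congruence has no solution.

no solution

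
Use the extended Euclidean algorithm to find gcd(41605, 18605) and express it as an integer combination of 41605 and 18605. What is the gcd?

5

Apply Euclid's algorithm to 41605 and 18605:
41605 = 2·18605 + 4395
18605 = 4·4395 + 1025
4395 = 4·1025 + 295
1025 = 3·295 + 140
295 = 2·140 + 15
140 = 9·15 + 5
15 = 3·5 + 0
gcd(41605, 18605) = 5.
Express as a combination:
5 = 140 − 9·15
5 = −9·295 + 19·140
5 = 19·1025 − 66·295
5 = −66·4395 + 283·1025
5 = 283·18605 − 1198·4395
5 = −1198·41605 + 2679·18605
So 5 = (-1198)·41605 + (2679)·18605.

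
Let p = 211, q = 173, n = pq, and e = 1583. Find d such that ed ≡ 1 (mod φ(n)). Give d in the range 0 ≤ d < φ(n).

22247

φ(n) = (p−1)(q−1) = 210·172 = 36120.
Need d with 1583·d ≡ 1 (mod 36120). Apply the extended Euclidean algorithm:
36120 = 22×1583 + 1294
1583 = 1×1294 + 289
1294 = 4×289 + 138
289 = 2×138 + 13
138 = 10×13 + 8
13 = 1×8 + 5
8 = 1×5 + 3
5 = 1×3 + 2
3 = 1×2 + 1
2 = 2×1 + 0
Back-substitute:
1 = 3 − 2
1 = −5 + 2·3
1 = 2·8 − 3·5
1 = −3·13 + 5·8
1 = 5·138 − 53·13
1 = −53·289 + 111·138
1 = 111·1294 − 497·289
1 = −497·1583 + 608·1294
1 = 608·36120 − 13873·1583
So 1583·(-13873) ≡ 1 (mod 36120), hence d ≡ -13873 ≡ 22247 (mod 36120).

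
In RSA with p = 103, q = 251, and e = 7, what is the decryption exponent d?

3643

φ(n) = (p−1)(q−1) = 102·250 = 25500.
Need d with 7·d ≡ 1 (mod 25500). Apply the extended Euclidean algorithm:
25500 = 3642*7 + 6
7 = 1*6 + 1
6 = 6*1 + 0
Back-substitute:
1 = 7 − 6
1 = −25500 + 3643·7
So 7·3643 ≡ 1 (mod 25500), hence d = 3643.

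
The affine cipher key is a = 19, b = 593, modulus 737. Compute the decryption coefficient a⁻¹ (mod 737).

Run Euclid on (737, 19):
737 = 38·19 + 15
19 = 1·15 + 4
15 = 3·4 + 3
4 = 1·3 + 1
3 = 3·1 + 0
The gcd is 1. Working backward:
1 = 4 − 3
1 = −15 + 4·4
1 = 4·19 − 5·15
1 = −5·737 + 194·19
So 19·194 ≡ 1 (mod 737).

194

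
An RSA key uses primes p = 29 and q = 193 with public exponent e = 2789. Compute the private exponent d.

φ(n) = (p−1)(q−1) = 28·192 = 5376.
Need d with 2789·d ≡ 1 (mod 5376). Apply the extended Euclidean algorithm:
5376 = 1×2789 + 2587
2789 = 1×2587 + 202
2587 = 12×202 + 163
202 = 1×163 + 39
163 = 4×39 + 7
39 = 5×7 + 4
7 = 1×4 + 3
4 = 1×3 + 1
3 = 3×1 + 0
Back-substitute:
1 = 4 − 3
1 = −7 + 2·4
1 = 2·39 − 11·7
1 = −11·163 + 46·39
1 = 46·202 − 57·163
1 = −57·2587 + 730·202
1 = 730·2789 − 787·2587
1 = −787·5376 + 1517·2789
So 2789·1517 ≡ 1 (mod 5376), hence d = 1517.

1517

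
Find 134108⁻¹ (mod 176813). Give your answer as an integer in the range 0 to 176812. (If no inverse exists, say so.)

no inverse exists

Euclidean algorithm on 176813, 134108:
176813 = 1*134108 + 42705
134108 = 3*42705 + 5993
42705 = 7*5993 + 754
5993 = 7*754 + 715
754 = 1*715 + 39
715 = 18*39 + 13
39 = 3*13 + 0
gcd(134108, 176813) = 13 ≠ 1, so 134108 has no multiplicative inverse modulo 176813.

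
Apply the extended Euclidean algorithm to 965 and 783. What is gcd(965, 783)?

Repeated division:
965 = 1*783 + 182
783 = 4*182 + 55
182 = 3*55 + 17
55 = 3*17 + 4
17 = 4*4 + 1
4 = 4*1 + 0
gcd(965, 783) = 1.
Express as a combination:
1 = 17 − 4·4
1 = −4·55 + 13·17
1 = 13·182 − 43·55
1 = −43·783 + 185·182
1 = 185·965 − 228·783
So 1 = (185)·965 + (-228)·783.

1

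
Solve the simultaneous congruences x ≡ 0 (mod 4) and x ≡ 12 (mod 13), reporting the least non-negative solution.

12

Write x = 0 + 4·k. Then 4·k ≡ 12 − 0 ≡ 12 (mod 13).
Need 4⁻¹ mod 13. Extended Euclid on (13, 4):
13 = 3×4 + 1
4 = 4×1 + 0
Back-substitute:
1 = 13 − 3·4
4⁻¹ ≡ 10 (mod 13), so k ≡ 10·12 ≡ 3 (mod 13).
x = 0 + 4·3 = 12.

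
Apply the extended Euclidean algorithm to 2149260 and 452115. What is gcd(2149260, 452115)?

15

Apply Euclid's algorithm to 2149260 and 452115:
2149260 = 4×452115 + 340800
452115 = 1×340800 + 111315
340800 = 3×111315 + 6855
111315 = 16×6855 + 1635
6855 = 4×1635 + 315
1635 = 5×315 + 60
315 = 5×60 + 15
60 = 4×15 + 0
gcd(2149260, 452115) = 15.
Express as a combination:
15 = 315 − 5·60
15 = −5·1635 + 26·315
15 = 26·6855 − 109·1635
15 = −109·111315 + 1770·6855
15 = 1770·340800 − 5419·111315
15 = −5419·452115 + 7189·340800
15 = 7189·2149260 − 34175·452115
So 15 = (7189)·2149260 + (-34175)·452115.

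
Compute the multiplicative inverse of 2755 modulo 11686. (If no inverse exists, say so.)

8861

gcd(11686, 2755) by repeated division:
11686 = 4*2755 + 666
2755 = 4*666 + 91
666 = 7*91 + 29
91 = 3*29 + 4
29 = 7*4 + 1
4 = 4*1 + 0
The gcd is 1. Working backward:
1 = 29 − 7·4
1 = −7·91 + 22·29
1 = 22·666 − 161·91
1 = −161·2755 + 666·666
1 = 666·11686 − 2825·2755
Thus 2755·(-2825) ≡ 1 (mod 11686); reducing, -2825 mod 11686 = 8861.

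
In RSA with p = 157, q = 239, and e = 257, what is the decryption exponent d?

34961

φ(n) = (p−1)(q−1) = 156·238 = 37128.
Need d with 257·d ≡ 1 (mod 37128). Apply the extended Euclidean algorithm:
37128 = 144·257 + 120
257 = 2·120 + 17
120 = 7·17 + 1
17 = 17·1 + 0
Back-substitute:
1 = 120 − 7·17
1 = −7·257 + 15·120
1 = 15·37128 − 2167·257
So 257·(-2167) ≡ 1 (mod 37128), hence d ≡ -2167 ≡ 34961 (mod 37128).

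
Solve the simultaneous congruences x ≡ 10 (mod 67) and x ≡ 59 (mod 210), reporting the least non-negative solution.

479

Write x = 10 + 67·k. Then 67·k ≡ 59 − 10 ≡ 49 (mod 210).
Need 67⁻¹ mod 210. Extended Euclid on (210, 67):
210 = 3×67 + 9
67 = 7×9 + 4
9 = 2×4 + 1
4 = 4×1 + 0
Back-substitute:
1 = 9 − 2·4
1 = −2·67 + 15·9
1 = 15·210 − 47·67
67⁻¹ ≡ 163 (mod 210), so k ≡ 163·49 ≡ 7 (mod 210).
x = 10 + 67·7 = 479.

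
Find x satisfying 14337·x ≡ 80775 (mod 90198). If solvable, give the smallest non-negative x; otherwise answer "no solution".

First find gcd(14337, 90198):
90198 = 6·14337 + 4176
14337 = 3·4176 + 1809
4176 = 2·1809 + 558
1809 = 3·558 + 135
558 = 4·135 + 18
135 = 7·18 + 9
18 = 2·9 + 0
gcd = 9 and 9 | 80775, so solutions exist. Divide through by 9: 1593x ≡ 8975 (mod 10022).
Now find 1593⁻¹ mod 10022:
10022 = 6·1593 + 464
1593 = 3·464 + 201
464 = 2·201 + 62
201 = 3·62 + 15
62 = 4·15 + 2
15 = 7·2 + 1
2 = 2·1 + 0
Back-substitute:
1 = 15 − 7·2
1 = −7·62 + 29·15
1 = 29·201 − 94·62
1 = −94·464 + 217·201
1 = 217·1593 − 745·464
1 = −745·10022 + 4687·1593
So 1593⁻¹ ≡ 4687 (mod 10022).
Then x ≡ 4687·8975 ≡ 3491 (mod 10022); the smallest non-negative solution is x = 3491.

3491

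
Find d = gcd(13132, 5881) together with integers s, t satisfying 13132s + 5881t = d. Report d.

1

Euclidean algorithm:
13132 = 2×5881 + 1370
5881 = 4×1370 + 401
1370 = 3×401 + 167
401 = 2×167 + 67
167 = 2×67 + 33
67 = 2×33 + 1
33 = 33×1 + 0
gcd(13132, 5881) = 1.
Express as a combination:
1 = 67 − 2·33
1 = −2·167 + 5·67
1 = 5·401 − 12·167
1 = −12·1370 + 41·401
1 = 41·5881 − 176·1370
1 = −176·13132 + 393·5881
So 1 = (-176)·13132 + (393)·5881.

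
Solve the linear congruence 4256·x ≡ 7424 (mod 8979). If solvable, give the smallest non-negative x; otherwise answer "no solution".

4525

First find gcd(4256, 8979):
8979 = 2·4256 + 467
4256 = 9·467 + 53
467 = 8·53 + 43
53 = 1·43 + 10
43 = 4·10 + 3
10 = 3·3 + 1
3 = 3·1 + 0
gcd = 1, so a unique solution mod 8979 exists.
Back-substitute for the Bézout coefficients:
1 = 10 − 3·3
1 = −3·43 + 13·10
1 = 13·53 − 16·43
1 = −16·467 + 141·53
1 = 141·4256 − 1285·467
1 = −1285·8979 + 2711·4256
So 4256·(2711) ≡ 1 (mod 8979), giving 4256⁻¹ ≡ 2711.
x ≡ 4256⁻¹·7424 ≡ 2711·7424 ≡ 4525 (mod 8979).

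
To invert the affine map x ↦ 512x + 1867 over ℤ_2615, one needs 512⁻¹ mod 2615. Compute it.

Extended Euclidean algorithm:
2615 = 5×512 + 55
512 = 9×55 + 17
55 = 3×17 + 4
17 = 4×4 + 1
4 = 4×1 + 0
gcd = 1, so the inverse exists. Back-substitute:
1 = 17 − 4·4
1 = −4·55 + 13·17
1 = 13·512 − 121·55
1 = −121·2615 + 618·512
So 512·618 ≡ 1 (mod 2615).

618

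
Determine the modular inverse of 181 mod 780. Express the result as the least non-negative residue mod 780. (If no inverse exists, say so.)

181

Apply the Euclidean algorithm to 780 and 181:
780 = 4*181 + 56
181 = 3*56 + 13
56 = 4*13 + 4
13 = 3*4 + 1
4 = 4*1 + 0
The gcd is 1. Working backward:
1 = 13 − 3·4
1 = −3·56 + 13·13
1 = 13·181 − 42·56
1 = −42·780 + 181·181
So 181·181 ≡ 1 (mod 780).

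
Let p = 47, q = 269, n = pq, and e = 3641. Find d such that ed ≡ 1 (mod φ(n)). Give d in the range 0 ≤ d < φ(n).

10889

φ(n) = (p−1)(q−1) = 46·268 = 12328.
Need d with 3641·d ≡ 1 (mod 12328). Apply the extended Euclidean algorithm:
12328 = 3*3641 + 1405
3641 = 2*1405 + 831
1405 = 1*831 + 574
831 = 1*574 + 257
574 = 2*257 + 60
257 = 4*60 + 17
60 = 3*17 + 9
17 = 1*9 + 8
9 = 1*8 + 1
8 = 8*1 + 0
Back-substitute:
1 = 9 − 8
1 = −17 + 2·9
1 = 2·60 − 7·17
1 = −7·257 + 30·60
1 = 30·574 − 67·257
1 = −67·831 + 97·574
1 = 97·1405 − 164·831
1 = −164·3641 + 425·1405
1 = 425·12328 − 1439·3641
So 3641·(-1439) ≡ 1 (mod 12328), hence d ≡ -1439 ≡ 10889 (mod 12328).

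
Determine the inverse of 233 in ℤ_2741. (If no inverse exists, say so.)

1894

Run Euclid on (2741, 233):
2741 = 11·233 + 178
233 = 1·178 + 55
178 = 3·55 + 13
55 = 4·13 + 3
13 = 4·3 + 1
3 = 3·1 + 0
Since gcd(233, 2741) = 1, back-substitute to write 1 as a combination:
1 = 13 − 4·3
1 = −4·55 + 17·13
1 = 17·178 − 55·55
1 = −55·233 + 72·178
1 = 72·2741 − 847·233
Hence 233⁻¹ ≡ -847 ≡ 1894 (mod 2741).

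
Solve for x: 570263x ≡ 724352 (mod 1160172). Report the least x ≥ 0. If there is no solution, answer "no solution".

918568

First find gcd(570263, 1160172):
1160172 = 2·570263 + 19646
570263 = 29·19646 + 529
19646 = 37·529 + 73
529 = 7·73 + 18
73 = 4·18 + 1
18 = 18·1 + 0
gcd = 1, so a unique solution mod 1160172 exists.
Back-substitute for the Bézout coefficients:
1 = 73 − 4·18
1 = −4·529 + 29·73
1 = 29·19646 − 1077·529
1 = −1077·570263 + 31262·19646
1 = 31262·1160172 − 63601·570263
So 570263·(-63601) ≡ 1 (mod 1160172), giving 570263⁻¹ ≡ 1096571.
x ≡ 570263⁻¹·724352 ≡ 1096571·724352 ≡ 918568 (mod 1160172).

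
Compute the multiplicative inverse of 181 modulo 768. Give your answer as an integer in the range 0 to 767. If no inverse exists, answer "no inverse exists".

gcd(768, 181) by repeated division:
768 = 4·181 + 44
181 = 4·44 + 5
44 = 8·5 + 4
5 = 1·4 + 1
4 = 4·1 + 0
gcd = 1, so the inverse exists. Back-substitute:
1 = 5 − 4
1 = −44 + 9·5
1 = 9·181 − 37·44
1 = −37·768 + 157·181
So 181·157 ≡ 1 (mod 768).

157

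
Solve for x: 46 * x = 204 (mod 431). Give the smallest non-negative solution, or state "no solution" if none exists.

323

First find gcd(46, 431):
431 = 9*46 + 17
46 = 2*17 + 12
17 = 1*12 + 5
12 = 2*5 + 2
5 = 2*2 + 1
2 = 2*1 + 0
gcd = 1, so a unique solution mod 431 exists.
Back-substitute for the Bézout coefficients:
1 = 5 − 2·2
1 = −2·12 + 5·5
1 = 5·17 − 7·12
1 = −7·46 + 19·17
1 = 19·431 − 178·46
So 46·(-178) ≡ 1 (mod 431), giving 46⁻¹ ≡ 253.
x ≡ 46⁻¹·204 ≡ 253·204 ≡ 323 (mod 431).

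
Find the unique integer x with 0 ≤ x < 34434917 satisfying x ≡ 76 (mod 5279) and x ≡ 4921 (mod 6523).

Write x = 76 + 5279·k. Then 5279·k ≡ 4921 − 76 ≡ 4845 (mod 6523).
Need 5279⁻¹ mod 6523. Extended Euclid on (6523, 5279):
6523 = 1·5279 + 1244
5279 = 4·1244 + 303
1244 = 4·303 + 32
303 = 9·32 + 15
32 = 2·15 + 2
15 = 7·2 + 1
2 = 2·1 + 0
Back-substitute:
1 = 15 − 7·2
1 = −7·32 + 15·15
1 = 15·303 − 142·32
1 = −142·1244 + 583·303
1 = 583·5279 − 2474·1244
1 = −2474·6523 + 3057·5279
5279⁻¹ ≡ 3057 (mod 6523), so k ≡ 3057·4845 ≡ 3955 (mod 6523).
x = 76 + 5279·3955 = 20878521.

20878521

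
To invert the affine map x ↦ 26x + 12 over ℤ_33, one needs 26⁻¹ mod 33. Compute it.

14

Run Euclid on (33, 26):
33 = 1*26 + 7
26 = 3*7 + 5
7 = 1*5 + 2
5 = 2*2 + 1
2 = 2*1 + 0
Since gcd(26, 33) = 1, back-substitute to write 1 as a combination:
1 = 5 − 2·2
1 = −2·7 + 3·5
1 = 3·26 − 11·7
1 = −11·33 + 14·26
So 26·14 ≡ 1 (mod 33).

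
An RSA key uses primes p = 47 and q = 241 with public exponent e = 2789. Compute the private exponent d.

2189

φ(n) = (p−1)(q−1) = 46·240 = 11040.
Need d with 2789·d ≡ 1 (mod 11040). Apply the extended Euclidean algorithm:
11040 = 3*2789 + 2673
2789 = 1*2673 + 116
2673 = 23*116 + 5
116 = 23*5 + 1
5 = 5*1 + 0
Back-substitute:
1 = 116 − 23·5
1 = −23·2673 + 530·116
1 = 530·2789 − 553·2673
1 = −553·11040 + 2189·2789
So 2789·2189 ≡ 1 (mod 11040), hence d = 2189.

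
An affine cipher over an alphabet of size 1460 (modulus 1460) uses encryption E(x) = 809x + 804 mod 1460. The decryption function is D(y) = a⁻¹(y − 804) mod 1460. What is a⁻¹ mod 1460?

Extended Euclidean algorithm:
1460 = 1·809 + 651
809 = 1·651 + 158
651 = 4·158 + 19
158 = 8·19 + 6
19 = 3·6 + 1
6 = 6·1 + 0
The gcd is 1. Working backward:
1 = 19 − 3·6
1 = −3·158 + 25·19
1 = 25·651 − 103·158
1 = −103·809 + 128·651
1 = 128·1460 − 231·809
Hence 809⁻¹ ≡ -231 ≡ 1229 (mod 1460).

1229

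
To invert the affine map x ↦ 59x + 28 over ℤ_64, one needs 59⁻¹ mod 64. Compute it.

Apply the Euclidean algorithm to 64 and 59:
64 = 1×59 + 5
59 = 11×5 + 4
5 = 1×4 + 1
4 = 4×1 + 0
Since gcd(59, 64) = 1, back-substitute to write 1 as a combination:
1 = 5 − 4
1 = −59 + 12·5
1 = 12·64 − 13·59
Hence 59⁻¹ ≡ -13 ≡ 51 (mod 64).

51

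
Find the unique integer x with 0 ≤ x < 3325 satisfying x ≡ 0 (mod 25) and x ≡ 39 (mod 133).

2300

Write x = 0 + 25·k. Then 25·k ≡ 39 − 0 ≡ 39 (mod 133).
Need 25⁻¹ mod 133. Extended Euclid on (133, 25):
133 = 5*25 + 8
25 = 3*8 + 1
8 = 8*1 + 0
Back-substitute:
1 = 25 − 3·8
1 = −3·133 + 16·25
25⁻¹ ≡ 16 (mod 133), so k ≡ 16·39 ≡ 92 (mod 133).
x = 0 + 25·92 = 2300.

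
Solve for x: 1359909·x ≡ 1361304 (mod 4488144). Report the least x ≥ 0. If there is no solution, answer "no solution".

First find gcd(1359909, 4488144):
4488144 = 3*1359909 + 408417
1359909 = 3*408417 + 134658
408417 = 3*134658 + 4443
134658 = 30*4443 + 1368
4443 = 3*1368 + 339
1368 = 4*339 + 12
339 = 28*12 + 3
12 = 4*3 + 0
gcd = 3 and 3 | 1361304, so solutions exist. Divide through by 3: 453303x ≡ 453768 (mod 1496048).
Now find 453303⁻¹ mod 1496048:
1496048 = 3·453303 + 136139
453303 = 3·136139 + 44886
136139 = 3·44886 + 1481
44886 = 30·1481 + 456
1481 = 3·456 + 113
456 = 4·113 + 4
113 = 28·4 + 1
4 = 4·1 + 0
Back-substitute:
1 = 113 − 28·4
1 = −28·456 + 113·113
1 = 113·1481 − 367·456
1 = −367·44886 + 11123·1481
1 = 11123·136139 − 33736·44886
1 = −33736·453303 + 112331·136139
1 = 112331·1496048 − 370729·453303
So 453303·(-370729) ≡ 1 (mod 1496048), i.e. 453303⁻¹ ≡ 1125319.
Then x ≡ 1125319·453768 ≡ 1152584 (mod 1496048); the smallest non-negative solution is x = 1152584.

1152584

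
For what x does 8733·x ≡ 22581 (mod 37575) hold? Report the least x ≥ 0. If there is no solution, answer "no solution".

6207

First find gcd(8733, 37575):
37575 = 4×8733 + 2643
8733 = 3×2643 + 804
2643 = 3×804 + 231
804 = 3×231 + 111
231 = 2×111 + 9
111 = 12×9 + 3
9 = 3×3 + 0
gcd = 3 and 3 | 22581, so solutions exist. Divide through by 3: 2911x ≡ 7527 (mod 12525).
Now find 2911⁻¹ mod 12525:
12525 = 4*2911 + 881
2911 = 3*881 + 268
881 = 3*268 + 77
268 = 3*77 + 37
77 = 2*37 + 3
37 = 12*3 + 1
3 = 3*1 + 0
Back-substitute:
1 = 37 − 12·3
1 = −12·77 + 25·37
1 = 25·268 − 87·77
1 = −87·881 + 286·268
1 = 286·2911 − 945·881
1 = −945·12525 + 4066·2911
So 2911⁻¹ ≡ 4066 (mod 12525).
Then x ≡ 4066·7527 ≡ 6207 (mod 12525); the smallest non-negative solution is x = 6207.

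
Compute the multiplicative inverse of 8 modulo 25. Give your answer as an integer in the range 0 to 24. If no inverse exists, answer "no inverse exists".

Extended Euclidean algorithm:
25 = 3*8 + 1
8 = 8*1 + 0
The gcd is 1. Working backward:
1 = 25 − 3·8
Thus 8·(-3) ≡ 1 (mod 25); reducing, -3 mod 25 = 22.

22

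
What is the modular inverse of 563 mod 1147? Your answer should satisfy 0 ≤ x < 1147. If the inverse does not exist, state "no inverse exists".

Extended Euclidean algorithm:
1147 = 2*563 + 21
563 = 26*21 + 17
21 = 1*17 + 4
17 = 4*4 + 1
4 = 4*1 + 0
gcd = 1, so the inverse exists. Back-substitute:
1 = 17 − 4·4
1 = −4·21 + 5·17
1 = 5·563 − 134·21
1 = −134·1147 + 273·563
So 563·273 ≡ 1 (mod 1147).

273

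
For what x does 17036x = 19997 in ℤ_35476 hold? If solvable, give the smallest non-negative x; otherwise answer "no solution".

no solution

gcd(17036, 35476):
35476 = 2·17036 + 1404
17036 = 12·1404 + 188
1404 = 7·188 + 88
188 = 2·88 + 12
88 = 7·12 + 4
12 = 3·4 + 0
gcd = 4, but 4 ∤ 19997, so the congruence has no solution.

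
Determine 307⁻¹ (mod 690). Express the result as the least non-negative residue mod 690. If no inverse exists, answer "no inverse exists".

463

Extended Euclidean algorithm:
690 = 2*307 + 76
307 = 4*76 + 3
76 = 25*3 + 1
3 = 3*1 + 0
Since gcd(307, 690) = 1, back-substitute to write 1 as a combination:
1 = 76 − 25·3
1 = −25·307 + 101·76
1 = 101·690 − 227·307
Hence 307⁻¹ ≡ -227 ≡ 463 (mod 690).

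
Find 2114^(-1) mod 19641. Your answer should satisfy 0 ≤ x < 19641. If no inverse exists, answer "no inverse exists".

19130

Extended Euclidean algorithm:
19641 = 9·2114 + 615
2114 = 3·615 + 269
615 = 2·269 + 77
269 = 3·77 + 38
77 = 2·38 + 1
38 = 38·1 + 0
Since gcd(2114, 19641) = 1, back-substitute to write 1 as a combination:
1 = 77 − 2·38
1 = −2·269 + 7·77
1 = 7·615 − 16·269
1 = −16·2114 + 55·615
1 = 55·19641 − 511·2114
Thus 2114·(-511) ≡ 1 (mod 19641); reducing, -511 mod 19641 = 19130.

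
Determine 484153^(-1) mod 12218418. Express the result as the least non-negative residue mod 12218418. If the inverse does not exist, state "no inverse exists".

gcd(12218418, 484153) by repeated division:
12218418 = 25·484153 + 114593
484153 = 4·114593 + 25781
114593 = 4·25781 + 11469
25781 = 2·11469 + 2843
11469 = 4·2843 + 97
2843 = 29·97 + 30
97 = 3·30 + 7
30 = 4·7 + 2
7 = 3·2 + 1
2 = 2·1 + 0
gcd = 1, so the inverse exists. Back-substitute:
1 = 7 − 3·2
1 = −3·30 + 13·7
1 = 13·97 − 42·30
1 = −42·2843 + 1231·97
1 = 1231·11469 − 4966·2843
1 = −4966·25781 + 11163·11469
1 = 11163·114593 − 49618·25781
1 = −49618·484153 + 209635·114593
1 = 209635·12218418 − 5290493·484153
Thus 484153·(-5290493) ≡ 1 (mod 12218418); reducing, -5290493 mod 12218418 = 6927925.

6927925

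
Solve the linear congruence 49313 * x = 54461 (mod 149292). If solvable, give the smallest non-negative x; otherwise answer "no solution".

5617

First find gcd(49313, 149292):
149292 = 3*49313 + 1353
49313 = 36*1353 + 605
1353 = 2*605 + 143
605 = 4*143 + 33
143 = 4*33 + 11
33 = 3*11 + 0
gcd = 11 and 11 | 54461, so solutions exist. Divide through by 11: 4483x ≡ 4951 (mod 13572).
Now find 4483⁻¹ mod 13572:
13572 = 3×4483 + 123
4483 = 36×123 + 55
123 = 2×55 + 13
55 = 4×13 + 3
13 = 4×3 + 1
3 = 3×1 + 0
Back-substitute:
1 = 13 − 4·3
1 = −4·55 + 17·13
1 = 17·123 − 38·55
1 = −38·4483 + 1385·123
1 = 1385·13572 − 4193·4483
So 4483·(-4193) ≡ 1 (mod 13572), i.e. 4483⁻¹ ≡ 9379.
Then x ≡ 9379·4951 ≡ 5617 (mod 13572); the smallest non-negative solution is x = 5617.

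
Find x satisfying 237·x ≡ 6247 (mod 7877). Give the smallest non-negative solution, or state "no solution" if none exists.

5743

First find gcd(237, 7877):
7877 = 33·237 + 56
237 = 4·56 + 13
56 = 4·13 + 4
13 = 3·4 + 1
4 = 4·1 + 0
gcd = 1, so a unique solution mod 7877 exists.
Back-substitute for the Bézout coefficients:
1 = 13 − 3·4
1 = −3·56 + 13·13
1 = 13·237 − 55·56
1 = −55·7877 + 1828·237
So 237·(1828) ≡ 1 (mod 7877), giving 237⁻¹ ≡ 1828.
x ≡ 237⁻¹·6247 ≡ 1828·6247 ≡ 5743 (mod 7877).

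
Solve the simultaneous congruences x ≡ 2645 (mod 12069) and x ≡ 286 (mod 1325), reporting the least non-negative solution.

14352686

Write x = 2645 + 12069·k. Then 12069·k ≡ 286 − 2645 ≡ 291 (mod 1325).
Need 12069⁻¹ mod 1325. Extended Euclid on (1325, 144):
1325 = 9*144 + 29
144 = 4*29 + 28
29 = 1*28 + 1
28 = 28*1 + 0
Back-substitute:
1 = 29 − 28
1 = −144 + 5·29
1 = 5·1325 − 46·144
12069⁻¹ ≡ 1279 (mod 1325), so k ≡ 1279·291 ≡ 1189 (mod 1325).
x = 2645 + 12069·1189 = 14352686.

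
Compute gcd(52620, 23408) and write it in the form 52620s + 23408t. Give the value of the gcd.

Apply Euclid's algorithm to 52620 and 23408:
52620 = 2·23408 + 5804
23408 = 4·5804 + 192
5804 = 30·192 + 44
192 = 4·44 + 16
44 = 2·16 + 12
16 = 1·12 + 4
12 = 3·4 + 0
gcd(52620, 23408) = 4.
Express as a combination:
4 = 16 − 12
4 = −44 + 3·16
4 = 3·192 − 13·44
4 = −13·5804 + 393·192
4 = 393·23408 − 1585·5804
4 = −1585·52620 + 3563·23408
So 4 = (-1585)·52620 + (3563)·23408.

4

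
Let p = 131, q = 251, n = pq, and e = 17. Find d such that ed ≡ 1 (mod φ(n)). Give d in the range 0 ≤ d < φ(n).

24853

φ(n) = (p−1)(q−1) = 130·250 = 32500.
Need d with 17·d ≡ 1 (mod 32500). Apply the extended Euclidean algorithm:
32500 = 1911·17 + 13
17 = 1·13 + 4
13 = 3·4 + 1
4 = 4·1 + 0
Back-substitute:
1 = 13 − 3·4
1 = −3·17 + 4·13
1 = 4·32500 − 7647·17
So 17·(-7647) ≡ 1 (mod 32500), hence d ≡ -7647 ≡ 24853 (mod 32500).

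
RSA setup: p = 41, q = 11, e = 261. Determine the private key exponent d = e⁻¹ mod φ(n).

141

φ(n) = (p−1)(q−1) = 40·10 = 400.
Need d with 261·d ≡ 1 (mod 400). Apply the extended Euclidean algorithm:
400 = 1·261 + 139
261 = 1·139 + 122
139 = 1·122 + 17
122 = 7·17 + 3
17 = 5·3 + 2
3 = 1·2 + 1
2 = 2·1 + 0
Back-substitute:
1 = 3 − 2
1 = −17 + 6·3
1 = 6·122 − 43·17
1 = −43·139 + 49·122
1 = 49·261 − 92·139
1 = −92·400 + 141·261
So 261·141 ≡ 1 (mod 400), hence d = 141.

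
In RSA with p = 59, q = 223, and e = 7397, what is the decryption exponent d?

5525

φ(n) = (p−1)(q−1) = 58·222 = 12876.
Need d with 7397·d ≡ 1 (mod 12876). Apply the extended Euclidean algorithm:
12876 = 1·7397 + 5479
7397 = 1·5479 + 1918
5479 = 2·1918 + 1643
1918 = 1·1643 + 275
1643 = 5·275 + 268
275 = 1·268 + 7
268 = 38·7 + 2
7 = 3·2 + 1
2 = 2·1 + 0
Back-substitute:
1 = 7 − 3·2
1 = −3·268 + 115·7
1 = 115·275 − 118·268
1 = −118·1643 + 705·275
1 = 705·1918 − 823·1643
1 = −823·5479 + 2351·1918
1 = 2351·7397 − 3174·5479
1 = −3174·12876 + 5525·7397
So 7397·5525 ≡ 1 (mod 12876), hence d = 5525.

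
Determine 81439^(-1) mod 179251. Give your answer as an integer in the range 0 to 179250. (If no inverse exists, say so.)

105615

Run Euclid on (179251, 81439):
179251 = 2·81439 + 16373
81439 = 4·16373 + 15947
16373 = 1·15947 + 426
15947 = 37·426 + 185
426 = 2·185 + 56
185 = 3·56 + 17
56 = 3·17 + 5
17 = 3·5 + 2
5 = 2·2 + 1
2 = 2·1 + 0
gcd = 1, so the inverse exists. Back-substitute:
1 = 5 − 2·2
1 = −2·17 + 7·5
1 = 7·56 − 23·17
1 = −23·185 + 76·56
1 = 76·426 − 175·185
1 = −175·15947 + 6551·426
1 = 6551·16373 − 6726·15947
1 = −6726·81439 + 33455·16373
1 = 33455·179251 − 73636·81439
Hence 81439⁻¹ ≡ -73636 ≡ 105615 (mod 179251).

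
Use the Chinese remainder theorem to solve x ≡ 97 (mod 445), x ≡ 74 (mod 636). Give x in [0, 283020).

Write x = 97 + 445·k. Then 445·k ≡ 74 − 97 ≡ 613 (mod 636).
Need 445⁻¹ mod 636. Extended Euclid on (636, 445):
636 = 1×445 + 191
445 = 2×191 + 63
191 = 3×63 + 2
63 = 31×2 + 1
2 = 2×1 + 0
Back-substitute:
1 = 63 − 31·2
1 = −31·191 + 94·63
1 = 94·445 − 219·191
1 = −219·636 + 313·445
445⁻¹ ≡ 313 (mod 636), so k ≡ 313·613 ≡ 433 (mod 636).
x = 97 + 445·433 = 192782.

192782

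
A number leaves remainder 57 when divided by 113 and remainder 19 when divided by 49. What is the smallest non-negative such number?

Write x = 57 + 113·k. Then 113·k ≡ 19 − 57 ≡ 11 (mod 49).
Need 113⁻¹ mod 49. Extended Euclid on (49, 15):
49 = 3·15 + 4
15 = 3·4 + 3
4 = 1·3 + 1
3 = 3·1 + 0
Back-substitute:
1 = 4 − 3
1 = −15 + 4·4
1 = 4·49 − 13·15
113⁻¹ ≡ 36 (mod 49), so k ≡ 36·11 ≡ 4 (mod 49).
x = 57 + 113·4 = 509.

509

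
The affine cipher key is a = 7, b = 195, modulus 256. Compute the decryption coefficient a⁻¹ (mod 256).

183

gcd(256, 7) by repeated division:
256 = 36*7 + 4
7 = 1*4 + 3
4 = 1*3 + 1
3 = 3*1 + 0
Since gcd(7, 256) = 1, back-substitute to write 1 as a combination:
1 = 4 − 3
1 = −7 + 2·4
1 = 2·256 − 73·7
Thus 7·(-73) ≡ 1 (mod 256); reducing, -73 mod 256 = 183.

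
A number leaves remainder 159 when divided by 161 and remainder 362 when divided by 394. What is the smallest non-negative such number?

Write x = 159 + 161·k. Then 161·k ≡ 362 − 159 ≡ 203 (mod 394).
Need 161⁻¹ mod 394. Extended Euclid on (394, 161):
394 = 2*161 + 72
161 = 2*72 + 17
72 = 4*17 + 4
17 = 4*4 + 1
4 = 4*1 + 0
Back-substitute:
1 = 17 − 4·4
1 = −4·72 + 17·17
1 = 17·161 − 38·72
1 = −38·394 + 93·161
161⁻¹ ≡ 93 (mod 394), so k ≡ 93·203 ≡ 361 (mod 394).
x = 159 + 161·361 = 58280.

58280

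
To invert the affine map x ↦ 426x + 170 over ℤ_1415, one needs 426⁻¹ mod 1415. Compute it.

661

Extended Euclidean algorithm:
1415 = 3×426 + 137
426 = 3×137 + 15
137 = 9×15 + 2
15 = 7×2 + 1
2 = 2×1 + 0
Since gcd(426, 1415) = 1, back-substitute to write 1 as a combination:
1 = 15 − 7·2
1 = −7·137 + 64·15
1 = 64·426 − 199·137
1 = −199·1415 + 661·426
So 426·661 ≡ 1 (mod 1415).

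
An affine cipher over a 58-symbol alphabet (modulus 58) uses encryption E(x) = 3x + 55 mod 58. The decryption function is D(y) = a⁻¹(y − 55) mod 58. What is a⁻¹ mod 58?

39

Apply the Euclidean algorithm to 58 and 3:
58 = 19·3 + 1
3 = 3·1 + 0
Since gcd(3, 58) = 1, back-substitute to write 1 as a combination:
1 = 58 − 19·3
So 3·(-19) ≡ 1 (mod 58), and -19 ≡ 39 (mod 58).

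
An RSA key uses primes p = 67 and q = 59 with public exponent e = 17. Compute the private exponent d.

φ(n) = (p−1)(q−1) = 66·58 = 3828.
Need d with 17·d ≡ 1 (mod 3828). Apply the extended Euclidean algorithm:
3828 = 225*17 + 3
17 = 5*3 + 2
3 = 1*2 + 1
2 = 2*1 + 0
Back-substitute:
1 = 3 − 2
1 = −17 + 6·3
1 = 6·3828 − 1351·17
So 17·(-1351) ≡ 1 (mod 3828), hence d ≡ -1351 ≡ 2477 (mod 3828).

2477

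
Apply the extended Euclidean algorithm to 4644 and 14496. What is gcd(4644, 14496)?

12

Euclidean algorithm:
14496 = 3*4644 + 564
4644 = 8*564 + 132
564 = 4*132 + 36
132 = 3*36 + 24
36 = 1*24 + 12
24 = 2*12 + 0
gcd(4644, 14496) = 12.
Back-substituting:
12 = 36 − 24
12 = −132 + 4·36
12 = 4·564 − 17·132
12 = −17·4644 + 140·564
12 = 140·14496 − 437·4644
So 12 = (140)·14496 + (-437)·4644.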